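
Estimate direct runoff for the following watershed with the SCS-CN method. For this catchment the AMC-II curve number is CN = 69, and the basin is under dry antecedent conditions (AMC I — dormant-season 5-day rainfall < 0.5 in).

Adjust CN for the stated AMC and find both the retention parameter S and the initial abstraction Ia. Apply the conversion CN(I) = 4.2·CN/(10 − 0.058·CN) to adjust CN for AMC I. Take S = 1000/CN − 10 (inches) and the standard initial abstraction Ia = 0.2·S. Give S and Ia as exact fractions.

S = 15500/1449 in ≈ 10.697 in; Ia = 3100/1449 in ≈ 2.139 in

Adjust CN=69 to AMC I: 4.2·69/(10 − 0.058·69) → (1449/5) ÷ (2999/500) = 144900/2999 ≈ 48.316
Max retention: S = 1000/(144900/2999) − 10 = 15500/1449 in (≈ 10.697 in)
Ia = 0.2·(15500/1449) = 3100/1449 in ≈ 2.139 in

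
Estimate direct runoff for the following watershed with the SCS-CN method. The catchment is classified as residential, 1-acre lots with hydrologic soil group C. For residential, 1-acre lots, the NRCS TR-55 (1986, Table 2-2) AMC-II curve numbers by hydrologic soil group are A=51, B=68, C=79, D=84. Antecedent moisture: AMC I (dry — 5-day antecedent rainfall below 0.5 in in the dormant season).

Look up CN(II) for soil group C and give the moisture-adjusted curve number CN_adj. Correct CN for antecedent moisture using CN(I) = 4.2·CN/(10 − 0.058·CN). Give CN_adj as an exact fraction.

NRCS table: residential, 1-acre lots, soil group C → CN(II) = 79
Dry (AMC I): CN(I) = 4.2·79/(10 − 0.058·79) = (1659/5)/(2709/500) = 7900/129 ≈ 61.240

CN_adj = 7900/129 ≈ 61.240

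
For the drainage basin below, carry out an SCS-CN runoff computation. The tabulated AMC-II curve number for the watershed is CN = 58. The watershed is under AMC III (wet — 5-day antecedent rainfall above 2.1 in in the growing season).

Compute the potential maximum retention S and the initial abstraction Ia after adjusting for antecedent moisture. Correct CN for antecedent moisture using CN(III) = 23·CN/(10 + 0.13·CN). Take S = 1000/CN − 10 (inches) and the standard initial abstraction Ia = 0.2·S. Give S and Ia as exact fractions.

CN(III) from CN(II)=58: (23·58)/(10 + 0.13·58) = 66700/877 ≈ 76.055
Max retention: S = 1000/(66700/877) − 10 = 2100/667 in (≈ 3.148 in)
Ia = 0.2·(2100/667) = 420/667 in ≈ 0.630 in

S = 2100/667 in ≈ 3.148 in; Ia = 420/667 in ≈ 0.630 in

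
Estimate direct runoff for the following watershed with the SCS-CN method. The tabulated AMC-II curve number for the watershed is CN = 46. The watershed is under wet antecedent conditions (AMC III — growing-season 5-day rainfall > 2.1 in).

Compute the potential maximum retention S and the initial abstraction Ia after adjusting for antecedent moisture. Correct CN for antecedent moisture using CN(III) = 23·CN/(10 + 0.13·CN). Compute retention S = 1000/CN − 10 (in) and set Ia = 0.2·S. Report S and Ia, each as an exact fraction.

S = 2700/529 in ≈ 5.104 in; Ia = 540/529 in ≈ 1.021 in

CN(III) from CN(II)=46: (23·46)/(10 + 0.13·46) = 52900/799 ≈ 66.208
Max retention: S = 1000/(52900/799) − 10 = 2700/529 in (≈ 5.104 in)
Ia = 0.2S: 0.2·5.104 = 1.021 in (exactly 540/529)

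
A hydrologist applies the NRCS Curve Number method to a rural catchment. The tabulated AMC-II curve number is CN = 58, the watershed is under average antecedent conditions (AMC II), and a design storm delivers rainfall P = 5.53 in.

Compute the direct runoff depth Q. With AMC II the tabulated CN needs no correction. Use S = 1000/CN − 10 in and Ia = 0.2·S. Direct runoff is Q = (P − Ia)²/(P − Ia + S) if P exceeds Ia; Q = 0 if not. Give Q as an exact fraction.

Average conditions: CN = 58 (no AMC adjustment).
Max retention: S = 1000/58 − 10 = 210/29 in (≈ 7.241 in)
Ia = 0.2·(210/29) = 42/29 in ≈ 1.448 in
P − Ia = 5.530 − 1.448 = 11837/2900 ≈ 4.082 in (> 0, runoff occurs)
Q: (11837/2900)² ÷ (32837/2900) = 20016367/13603900 in (≈ 1.471 in)

Q = 20016367/13603900 in ≈ 1.471 in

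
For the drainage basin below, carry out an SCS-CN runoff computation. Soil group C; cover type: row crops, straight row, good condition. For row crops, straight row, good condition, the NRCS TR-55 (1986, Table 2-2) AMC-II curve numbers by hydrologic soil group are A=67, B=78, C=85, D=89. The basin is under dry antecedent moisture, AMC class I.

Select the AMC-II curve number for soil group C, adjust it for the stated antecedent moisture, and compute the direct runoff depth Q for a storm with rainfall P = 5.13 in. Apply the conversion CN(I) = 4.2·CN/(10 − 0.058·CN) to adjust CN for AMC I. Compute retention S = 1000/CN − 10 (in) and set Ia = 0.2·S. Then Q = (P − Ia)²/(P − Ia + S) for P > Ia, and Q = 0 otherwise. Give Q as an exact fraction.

NRCS table: row crops, straight row, good condition, soil group C → CN(II) = 85
Adjust CN=85 to AMC I: 4.2·85/(10 − 0.058·85) → 357 ÷ (507/100) = 11900/169 ≈ 70.414
Max retention: S = 1000/(11900/169) − 10 = 500/119 in (≈ 4.202 in)
Ia = 0.2S: 0.2·4.202 = 0.840 in (exactly 100/119)
Since P=5.130 > Ia=0.840: effective rainfall P−Ia = 51047/11900 in
Q: (51047/11900)² ÷ (101047/11900) = 2605796209/1202459300 in (≈ 2.167 in)

Q = 2605796209/1202459300 in ≈ 2.167 in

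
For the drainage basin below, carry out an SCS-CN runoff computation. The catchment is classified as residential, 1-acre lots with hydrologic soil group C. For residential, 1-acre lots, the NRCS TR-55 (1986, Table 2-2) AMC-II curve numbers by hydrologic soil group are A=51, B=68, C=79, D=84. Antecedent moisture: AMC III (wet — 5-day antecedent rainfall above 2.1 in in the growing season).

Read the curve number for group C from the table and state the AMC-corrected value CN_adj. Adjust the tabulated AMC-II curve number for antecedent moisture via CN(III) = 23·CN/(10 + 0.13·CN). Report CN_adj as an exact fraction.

NRCS table: residential, 1-acre lots, soil group C → CN(II) = 79
Adjust CN=79 to AMC III: 23·79/(10 + 0.13·79) → 1817 ÷ (2027/100) = 181700/2027 ≈ 89.640

CN_adj = 181700/2027 ≈ 89.640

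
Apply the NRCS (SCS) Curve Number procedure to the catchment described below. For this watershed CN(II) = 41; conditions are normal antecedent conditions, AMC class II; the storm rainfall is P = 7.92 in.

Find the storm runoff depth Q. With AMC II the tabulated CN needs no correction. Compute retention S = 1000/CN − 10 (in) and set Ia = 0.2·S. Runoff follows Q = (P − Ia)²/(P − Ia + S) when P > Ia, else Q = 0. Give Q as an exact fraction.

CN(II) = 41; AMC II needs no correction.
S = 1000/41 − 10 = 590/41 in ≈ 14.390 in
Initial abstraction Ia = S/5 = (590/41)/5 = 118/41 ≈ 2.878 in
P − Ia = 7.920 − 2.878 = 5168/1025 ≈ 5.042 in (> 0, runoff occurs)
Q: (5168/1025)² ÷ (19918/1025) = 13354112/10207975 in (≈ 1.308 in)

Q = 13354112/10207975 in ≈ 1.308 in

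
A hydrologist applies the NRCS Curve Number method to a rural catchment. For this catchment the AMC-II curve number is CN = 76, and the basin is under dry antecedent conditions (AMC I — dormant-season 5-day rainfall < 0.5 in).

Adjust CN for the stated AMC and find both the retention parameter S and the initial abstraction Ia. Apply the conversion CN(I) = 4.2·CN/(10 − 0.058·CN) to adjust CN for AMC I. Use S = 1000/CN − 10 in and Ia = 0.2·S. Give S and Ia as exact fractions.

S = 1000/133 in ≈ 7.519 in; Ia = 200/133 in ≈ 1.504 in

CN(I) from CN(II)=76: (4.2·76)/(10 − 0.058·76) = 13300/233 ≈ 57.082
Retention S: 1000/CN − 10 with CN=57.082 → S = 1000/133 ≈ 7.519 in
Ia = 0.2S: 0.2·7.519 = 1.504 in (exactly 200/133)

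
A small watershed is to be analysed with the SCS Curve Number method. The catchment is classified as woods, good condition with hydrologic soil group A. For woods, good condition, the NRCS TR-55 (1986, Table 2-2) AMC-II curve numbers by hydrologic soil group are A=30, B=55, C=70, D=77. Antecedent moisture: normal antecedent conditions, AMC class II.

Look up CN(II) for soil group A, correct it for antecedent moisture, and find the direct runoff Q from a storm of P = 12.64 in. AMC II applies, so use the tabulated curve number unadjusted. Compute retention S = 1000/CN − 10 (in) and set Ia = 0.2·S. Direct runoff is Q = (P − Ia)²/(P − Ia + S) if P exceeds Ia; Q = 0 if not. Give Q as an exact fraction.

Q = 89401/44025 in ≈ 2.031 in

NRCS table: woods, good condition, soil group A → CN(II) = 30
Average conditions: CN = 30 (no AMC adjustment).
Retention S: 1000/CN − 10 with CN=30.000 → S = 70/3 ≈ 23.333 in
Initial abstraction Ia = S/5 = (70/3)/5 = 14/3 ≈ 4.667 in
Since P=12.640 > Ia=4.667: effective rainfall P−Ia = 598/75 in
Q = (598/75)²/((598/75) + 70/3) = (357604/5625)/(2348/75) = 89401/44025 in ≈ 2.031 in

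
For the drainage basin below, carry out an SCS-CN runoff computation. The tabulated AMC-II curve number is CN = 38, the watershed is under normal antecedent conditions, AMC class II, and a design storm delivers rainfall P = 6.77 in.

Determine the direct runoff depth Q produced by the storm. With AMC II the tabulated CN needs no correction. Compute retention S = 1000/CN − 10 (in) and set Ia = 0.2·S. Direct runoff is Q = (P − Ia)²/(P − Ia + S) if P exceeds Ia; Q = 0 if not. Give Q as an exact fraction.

Average conditions: CN = 38 (no AMC adjustment).
Max retention: S = 1000/38 − 10 = 310/19 in (≈ 16.316 in)
Ia = 0.2S: 0.2·16.316 = 3.263 in (exactly 62/19)
Excess rainfall: 6.770 − 3.263 = 3.507 in; P > Ia so Q > 0
Runoff Q = (P−Ia)²/(P−Ia+S) = (3.507)²/(3.507+16.316) = 44395569/71559700 ≈ 0.620 in

Q = 44395569/71559700 in ≈ 0.620 in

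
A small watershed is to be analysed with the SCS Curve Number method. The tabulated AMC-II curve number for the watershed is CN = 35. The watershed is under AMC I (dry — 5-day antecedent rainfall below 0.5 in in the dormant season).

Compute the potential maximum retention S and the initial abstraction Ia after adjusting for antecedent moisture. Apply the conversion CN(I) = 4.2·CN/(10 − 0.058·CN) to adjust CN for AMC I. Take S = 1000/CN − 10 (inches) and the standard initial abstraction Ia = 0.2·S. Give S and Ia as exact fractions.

CN(I) from CN(II)=35: (4.2·35)/(10 − 0.058·35) = 14700/797 ≈ 18.444
S = 1000/(14700/797) − 10 = 6500/147 in ≈ 44.218 in
Ia = 0.2·(6500/147) = 1300/147 in ≈ 8.844 in

S = 6500/147 in ≈ 44.218 in; Ia = 1300/147 in ≈ 8.844 in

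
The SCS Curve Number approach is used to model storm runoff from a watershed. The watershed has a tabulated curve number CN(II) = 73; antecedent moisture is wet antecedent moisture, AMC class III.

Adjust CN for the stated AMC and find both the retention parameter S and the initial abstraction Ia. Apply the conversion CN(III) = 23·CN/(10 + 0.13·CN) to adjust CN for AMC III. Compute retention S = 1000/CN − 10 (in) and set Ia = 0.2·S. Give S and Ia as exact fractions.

S = 2700/1679 in ≈ 1.608 in; Ia = 540/1679 in ≈ 0.322 in

CN(III) from CN(II)=73: (23·73)/(10 + 0.13·73) = 167900/1949 ≈ 86.147
Retention S: 1000/CN − 10 with CN=86.147 → S = 2700/1679 ≈ 1.608 in
Initial abstraction Ia = S/5 = (2700/1679)/5 = 540/1679 ≈ 0.322 in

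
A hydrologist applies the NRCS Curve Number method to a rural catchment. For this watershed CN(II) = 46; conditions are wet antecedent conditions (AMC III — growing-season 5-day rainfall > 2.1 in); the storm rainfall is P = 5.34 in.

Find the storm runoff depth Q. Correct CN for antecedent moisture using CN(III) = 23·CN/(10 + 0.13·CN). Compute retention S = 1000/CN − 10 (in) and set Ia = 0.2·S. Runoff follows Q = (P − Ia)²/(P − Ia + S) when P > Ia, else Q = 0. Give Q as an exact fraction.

CN(III) from CN(II)=46: (23·46)/(10 + 0.13·46) = 52900/799 ≈ 66.208
Retention S: 1000/CN − 10 with CN=66.208 → S = 2700/529 ≈ 5.104 in
Initial abstraction Ia = S/5 = (2700/529)/5 = 540/529 ≈ 1.021 in
P − Ia = 5.340 − 1.021 = 114243/26450 ≈ 4.319 in (> 0, runoff occurs)
Q: (114243/26450)² ÷ (249243/26450) = 4350487683/2197492450 in (≈ 1.980 in)

Q = 4350487683/2197492450 in ≈ 1.980 in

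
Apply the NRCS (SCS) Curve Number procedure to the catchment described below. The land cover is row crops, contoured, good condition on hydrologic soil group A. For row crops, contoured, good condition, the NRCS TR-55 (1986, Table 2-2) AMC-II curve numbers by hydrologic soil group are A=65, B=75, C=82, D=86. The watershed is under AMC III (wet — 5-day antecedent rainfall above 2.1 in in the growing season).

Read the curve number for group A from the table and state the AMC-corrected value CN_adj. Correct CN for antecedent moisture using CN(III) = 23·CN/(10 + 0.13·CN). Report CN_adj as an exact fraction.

NRCS table: row crops, contoured, good condition, soil group A → CN(II) = 65
Adjust CN=65 to AMC III: 23·65/(10 + 0.13·65) → 1495 ÷ (369/20) = 29900/369 ≈ 81.030

CN_adj = 29900/369 ≈ 81.030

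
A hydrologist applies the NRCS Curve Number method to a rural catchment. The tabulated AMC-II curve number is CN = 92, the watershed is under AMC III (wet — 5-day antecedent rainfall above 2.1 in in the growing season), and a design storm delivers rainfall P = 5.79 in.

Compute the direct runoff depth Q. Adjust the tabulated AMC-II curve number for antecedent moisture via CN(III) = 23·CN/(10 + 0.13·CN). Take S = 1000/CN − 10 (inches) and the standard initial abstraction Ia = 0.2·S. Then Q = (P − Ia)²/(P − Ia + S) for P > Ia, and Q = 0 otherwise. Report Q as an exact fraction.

Q = 91379848681/17049193900 in ≈ 5.360 in

Wet (AMC III): CN(III) = 23·92/(10 + 0.13·92) = 2116/(549/25) = 52900/549 ≈ 96.357
Retention S: 1000/CN − 10 with CN=96.357 → S = 200/529 ≈ 0.378 in
Ia = 0.2·(200/529) = 40/529 in ≈ 0.076 in
P − Ia = 5.790 − 0.076 = 302291/52900 ≈ 5.714 in (> 0, runoff occurs)
Q = (302291/52900)²/((302291/52900) + 200/529) = (91379848681/2798410000)/(322291/52900) = 91379848681/17049193900 in ≈ 5.360 in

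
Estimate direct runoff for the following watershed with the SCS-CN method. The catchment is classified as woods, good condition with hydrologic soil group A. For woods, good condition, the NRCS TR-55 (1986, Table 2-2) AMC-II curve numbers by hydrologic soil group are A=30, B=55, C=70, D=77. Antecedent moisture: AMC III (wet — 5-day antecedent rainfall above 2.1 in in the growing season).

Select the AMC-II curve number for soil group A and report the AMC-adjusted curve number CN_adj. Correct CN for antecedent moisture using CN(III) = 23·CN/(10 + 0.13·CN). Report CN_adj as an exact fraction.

NRCS table: woods, good condition, soil group A → CN(II) = 30
CN(III) from CN(II)=30: (23·30)/(10 + 0.13·30) = 6900/139 ≈ 49.640

CN_adj = 6900/139 ≈ 49.640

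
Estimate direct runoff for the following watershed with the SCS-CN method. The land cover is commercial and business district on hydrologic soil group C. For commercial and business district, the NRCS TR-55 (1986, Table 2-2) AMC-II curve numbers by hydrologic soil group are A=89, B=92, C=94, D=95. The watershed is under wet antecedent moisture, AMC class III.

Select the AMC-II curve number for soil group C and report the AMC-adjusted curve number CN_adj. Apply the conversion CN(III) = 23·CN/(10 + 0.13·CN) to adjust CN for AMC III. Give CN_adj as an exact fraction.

NRCS table: commercial and business district, soil group C → CN(II) = 94
CN(III) from CN(II)=94: (23·94)/(10 + 0.13·94) = 108100/1111 ≈ 97.300

CN_adj = 108100/1111 ≈ 97.300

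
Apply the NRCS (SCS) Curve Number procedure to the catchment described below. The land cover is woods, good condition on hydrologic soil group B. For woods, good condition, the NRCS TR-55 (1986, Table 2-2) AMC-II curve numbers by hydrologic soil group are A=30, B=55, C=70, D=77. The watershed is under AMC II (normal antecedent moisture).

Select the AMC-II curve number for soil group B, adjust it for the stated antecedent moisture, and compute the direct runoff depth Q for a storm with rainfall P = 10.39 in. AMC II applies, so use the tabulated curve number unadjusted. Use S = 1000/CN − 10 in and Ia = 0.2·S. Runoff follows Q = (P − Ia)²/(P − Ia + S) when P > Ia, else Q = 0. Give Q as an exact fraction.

NRCS table: woods, good condition, soil group B → CN(II) = 55
AMC II — tabulated CN = 55 applies directly.
S = 1000/55 − 10 = 90/11 in ≈ 8.182 in
Ia = 0.2S: 0.2·8.182 = 1.636 in (exactly 18/11)
Since P=10.390 > Ia=1.636: effective rainfall P−Ia = 9629/1100 in
Q = (9629/1100)²/((9629/1100) + 90/11) = (92717641/1210000)/(18629/1100) = 92717641/20491900 in ≈ 4.525 in

Q = 92717641/20491900 in ≈ 4.525 in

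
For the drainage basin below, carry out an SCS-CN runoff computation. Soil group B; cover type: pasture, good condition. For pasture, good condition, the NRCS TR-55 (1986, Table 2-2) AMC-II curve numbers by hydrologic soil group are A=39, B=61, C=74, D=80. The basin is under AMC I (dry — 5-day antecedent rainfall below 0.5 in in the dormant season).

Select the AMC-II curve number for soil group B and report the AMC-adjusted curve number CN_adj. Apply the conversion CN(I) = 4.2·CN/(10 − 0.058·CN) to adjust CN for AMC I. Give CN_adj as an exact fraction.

NRCS table: pasture, good condition, soil group B → CN(II) = 61
CN(I) from CN(II)=61: (4.2·61)/(10 − 0.058·61) = 42700/1077 ≈ 39.647

CN_adj = 42700/1077 ≈ 39.647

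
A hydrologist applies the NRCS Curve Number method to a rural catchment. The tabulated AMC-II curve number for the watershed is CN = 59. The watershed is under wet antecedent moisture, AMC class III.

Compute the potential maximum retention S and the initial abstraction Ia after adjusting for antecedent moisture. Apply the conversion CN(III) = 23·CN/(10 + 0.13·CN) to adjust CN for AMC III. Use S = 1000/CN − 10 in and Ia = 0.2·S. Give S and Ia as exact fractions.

S = 4100/1357 in ≈ 3.021 in; Ia = 820/1357 in ≈ 0.604 in

CN(III) from CN(II)=59: (23·59)/(10 + 0.13·59) = 135700/1767 ≈ 76.797
S = 1000/(135700/1767) − 10 = 4100/1357 in ≈ 3.021 in
Initial abstraction Ia = S/5 = (4100/1357)/5 = 820/1357 ≈ 0.604 in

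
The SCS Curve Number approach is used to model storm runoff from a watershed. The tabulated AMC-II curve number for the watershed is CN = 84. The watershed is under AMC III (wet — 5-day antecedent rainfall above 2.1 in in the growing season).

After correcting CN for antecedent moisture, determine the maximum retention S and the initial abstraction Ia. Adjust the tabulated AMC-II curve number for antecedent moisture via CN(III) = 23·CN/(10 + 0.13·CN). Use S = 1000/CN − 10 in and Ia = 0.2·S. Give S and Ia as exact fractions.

S = 400/483 in ≈ 0.828 in; Ia = 80/483 in ≈ 0.166 in

Adjust CN=84 to AMC III: 23·84/(10 + 0.13·84) → 1932 ÷ (523/25) = 48300/523 ≈ 92.352
Retention S: 1000/CN − 10 with CN=92.352 → S = 400/483 ≈ 0.828 in
Ia = 0.2S: 0.2·0.828 = 0.166 in (exactly 80/483)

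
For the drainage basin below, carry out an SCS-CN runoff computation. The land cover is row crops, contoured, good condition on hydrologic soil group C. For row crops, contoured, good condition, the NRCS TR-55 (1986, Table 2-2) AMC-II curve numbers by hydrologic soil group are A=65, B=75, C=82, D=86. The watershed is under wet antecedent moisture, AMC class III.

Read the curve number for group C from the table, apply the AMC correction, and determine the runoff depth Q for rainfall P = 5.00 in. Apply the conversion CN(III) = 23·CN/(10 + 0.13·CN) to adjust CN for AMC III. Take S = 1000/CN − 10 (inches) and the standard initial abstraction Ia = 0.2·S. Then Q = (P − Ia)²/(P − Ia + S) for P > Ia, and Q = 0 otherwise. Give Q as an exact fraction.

Q = 4113245/1025041 in ≈ 4.013 in

NRCS table: row crops, contoured, good condition, soil group C → CN(II) = 82
Wet (AMC III): CN(III) = 23·82/(10 + 0.13·82) = 1886/(1033/50) = 94300/1033 ≈ 91.288
Max retention: S = 1000/(94300/1033) − 10 = 900/943 in (≈ 0.954 in)
Initial abstraction Ia = S/5 = (900/943)/5 = 180/943 ≈ 0.191 in
Excess rainfall: 5.000 − 0.191 = 4.809 in; P > Ia so Q > 0
Runoff Q = (P−Ia)²/(P−Ia+S) = (4.809)²/(4.809+0.954) = 4113245/1025041 ≈ 4.013 in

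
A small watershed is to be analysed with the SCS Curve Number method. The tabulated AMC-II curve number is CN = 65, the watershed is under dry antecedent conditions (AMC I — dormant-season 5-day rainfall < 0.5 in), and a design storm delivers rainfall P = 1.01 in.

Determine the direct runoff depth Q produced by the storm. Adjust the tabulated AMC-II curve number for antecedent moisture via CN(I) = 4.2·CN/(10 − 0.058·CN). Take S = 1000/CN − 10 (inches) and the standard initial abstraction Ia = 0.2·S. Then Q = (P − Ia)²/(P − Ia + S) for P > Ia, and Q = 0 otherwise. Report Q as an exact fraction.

Adjust CN=65 to AMC I: 4.2·65/(10 − 0.058·65) → 273 ÷ (623/100) = 3900/89 ≈ 43.820
S = 1000/(3900/89) − 10 = 500/39 in ≈ 12.821 in
Ia = 0.2·(500/39) = 100/39 in ≈ 2.564 in
P = 1.010 ≤ Ia = 2.564 in: entire storm abstracted, Q = 0.

Q = 0 in ≈ 0.000 in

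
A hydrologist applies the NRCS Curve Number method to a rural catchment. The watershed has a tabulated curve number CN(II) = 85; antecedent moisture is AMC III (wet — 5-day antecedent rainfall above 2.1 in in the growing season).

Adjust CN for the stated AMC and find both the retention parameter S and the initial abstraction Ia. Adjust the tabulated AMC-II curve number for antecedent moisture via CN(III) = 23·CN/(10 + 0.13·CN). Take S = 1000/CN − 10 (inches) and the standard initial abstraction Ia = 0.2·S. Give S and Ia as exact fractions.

S = 300/391 in ≈ 0.767 in; Ia = 60/391 in ≈ 0.153 in

Adjust CN=85 to AMC III: 23·85/(10 + 0.13·85) → 1955 ÷ (421/20) = 39100/421 ≈ 92.874
Max retention: S = 1000/(39100/421) − 10 = 300/391 in (≈ 0.767 in)
Initial abstraction Ia = S/5 = (300/391)/5 = 60/391 ≈ 0.153 in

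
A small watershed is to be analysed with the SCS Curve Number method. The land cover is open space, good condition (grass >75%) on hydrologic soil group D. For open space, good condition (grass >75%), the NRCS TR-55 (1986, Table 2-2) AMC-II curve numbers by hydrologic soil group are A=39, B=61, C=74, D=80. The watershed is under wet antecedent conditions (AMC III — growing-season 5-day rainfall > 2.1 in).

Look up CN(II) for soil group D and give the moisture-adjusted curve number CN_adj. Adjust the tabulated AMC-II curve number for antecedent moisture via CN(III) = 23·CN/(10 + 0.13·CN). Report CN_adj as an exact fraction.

NRCS table: open space, good condition (grass >75%), soil group D → CN(II) = 80
CN(III) from CN(II)=80: (23·80)/(10 + 0.13·80) = 4600/51 ≈ 90.196

CN_adj = 4600/51 ≈ 90.196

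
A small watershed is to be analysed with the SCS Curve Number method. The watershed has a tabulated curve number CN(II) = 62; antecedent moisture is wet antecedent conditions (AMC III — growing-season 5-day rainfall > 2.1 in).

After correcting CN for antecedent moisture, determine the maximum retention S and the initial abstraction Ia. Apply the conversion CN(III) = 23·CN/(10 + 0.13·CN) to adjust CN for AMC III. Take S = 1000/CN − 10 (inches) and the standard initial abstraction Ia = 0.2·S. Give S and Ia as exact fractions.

Adjust CN=62 to AMC III: 23·62/(10 + 0.13·62) → 1426 ÷ (903/50) = 71300/903 ≈ 78.959
Retention S: 1000/CN − 10 with CN=78.959 → S = 1900/713 ≈ 2.665 in
Ia = 0.2S: 0.2·2.665 = 0.533 in (exactly 380/713)

S = 1900/713 in ≈ 2.665 in; Ia = 380/713 in ≈ 0.533 in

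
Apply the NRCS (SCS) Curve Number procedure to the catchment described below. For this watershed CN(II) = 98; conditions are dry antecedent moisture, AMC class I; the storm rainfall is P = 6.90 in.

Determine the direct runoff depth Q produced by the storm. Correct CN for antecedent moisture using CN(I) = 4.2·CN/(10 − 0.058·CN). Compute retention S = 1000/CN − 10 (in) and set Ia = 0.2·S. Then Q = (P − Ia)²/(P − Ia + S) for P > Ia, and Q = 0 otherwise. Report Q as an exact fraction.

Q = 4900140001/771760290 in ≈ 6.349 in

Dry (AMC I): CN(I) = 4.2·98/(10 − 0.058·98) = (2058/5)/(1079/250) = 102900/1079 ≈ 95.366
Max retention: S = 1000/(102900/1079) − 10 = 500/1029 in (≈ 0.486 in)
Ia = 0.2·(500/1029) = 100/1029 in ≈ 0.097 in
Since P=6.900 > Ia=0.097: effective rainfall P−Ia = 70001/10290 in
Runoff Q = (P−Ia)²/(P−Ia+S) = (6.803)²/(6.803+0.486) = 4900140001/771760290 ≈ 6.349 in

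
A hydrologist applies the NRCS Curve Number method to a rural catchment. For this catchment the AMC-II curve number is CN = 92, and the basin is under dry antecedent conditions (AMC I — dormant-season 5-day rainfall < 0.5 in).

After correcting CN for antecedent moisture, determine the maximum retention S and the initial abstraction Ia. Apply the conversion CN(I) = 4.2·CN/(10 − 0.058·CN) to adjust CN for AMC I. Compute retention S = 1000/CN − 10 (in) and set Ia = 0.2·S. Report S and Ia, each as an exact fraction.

S = 1000/483 in ≈ 2.070 in; Ia = 200/483 in ≈ 0.414 in

CN(I) from CN(II)=92: (4.2·92)/(10 − 0.058·92) = 48300/583 ≈ 82.847
Max retention: S = 1000/(48300/583) − 10 = 1000/483 in (≈ 2.070 in)
Initial abstraction Ia = S/5 = (1000/483)/5 = 200/483 ≈ 0.414 in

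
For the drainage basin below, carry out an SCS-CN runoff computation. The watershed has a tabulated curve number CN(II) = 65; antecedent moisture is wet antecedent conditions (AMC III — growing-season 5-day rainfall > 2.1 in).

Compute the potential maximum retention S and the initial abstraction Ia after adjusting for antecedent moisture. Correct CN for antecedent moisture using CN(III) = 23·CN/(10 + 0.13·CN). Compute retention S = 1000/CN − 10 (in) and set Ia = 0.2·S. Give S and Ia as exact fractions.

Adjust CN=65 to AMC III: 23·65/(10 + 0.13·65) → 1495 ÷ (369/20) = 29900/369 ≈ 81.030
Retention S: 1000/CN − 10 with CN=81.030 → S = 700/299 ≈ 2.341 in
Ia = 0.2·(700/299) = 140/299 in ≈ 0.468 in

S = 700/299 in ≈ 2.341 in; Ia = 140/299 in ≈ 0.468 in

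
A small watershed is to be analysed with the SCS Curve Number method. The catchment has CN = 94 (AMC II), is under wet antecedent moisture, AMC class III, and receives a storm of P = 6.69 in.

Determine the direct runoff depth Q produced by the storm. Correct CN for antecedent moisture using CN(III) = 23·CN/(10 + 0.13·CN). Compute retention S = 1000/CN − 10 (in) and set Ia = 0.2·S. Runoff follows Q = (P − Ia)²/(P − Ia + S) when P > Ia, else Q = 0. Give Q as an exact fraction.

Q = 57151117969/8974570100 in ≈ 6.368 in

CN(III) from CN(II)=94: (23·94)/(10 + 0.13·94) = 108100/1111 ≈ 97.300
Retention S: 1000/CN − 10 with CN=97.300 → S = 300/1081 ≈ 0.278 in
Initial abstraction Ia = S/5 = (300/1081)/5 = 60/1081 ≈ 0.056 in
P − Ia = 6.690 − 0.056 = 717189/108100 ≈ 6.634 in (> 0, runoff occurs)
Q = (717189/108100)²/((717189/108100) + 300/1081) = (514360061721/11685610000)/(747189/108100) = 57151117969/8974570100 in ≈ 6.368 in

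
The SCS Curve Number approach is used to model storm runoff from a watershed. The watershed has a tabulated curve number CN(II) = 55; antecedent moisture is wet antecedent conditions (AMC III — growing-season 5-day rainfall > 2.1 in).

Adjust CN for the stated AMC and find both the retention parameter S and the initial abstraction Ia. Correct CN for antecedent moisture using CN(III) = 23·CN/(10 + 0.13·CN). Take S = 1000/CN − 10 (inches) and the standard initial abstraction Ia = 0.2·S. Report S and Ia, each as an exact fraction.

S = 900/253 in ≈ 3.557 in; Ia = 180/253 in ≈ 0.711 in

CN(III) from CN(II)=55: (23·55)/(10 + 0.13·55) = 25300/343 ≈ 73.761
Retention S: 1000/CN − 10 with CN=73.761 → S = 900/253 ≈ 3.557 in
Ia = 0.2S: 0.2·3.557 = 0.711 in (exactly 180/253)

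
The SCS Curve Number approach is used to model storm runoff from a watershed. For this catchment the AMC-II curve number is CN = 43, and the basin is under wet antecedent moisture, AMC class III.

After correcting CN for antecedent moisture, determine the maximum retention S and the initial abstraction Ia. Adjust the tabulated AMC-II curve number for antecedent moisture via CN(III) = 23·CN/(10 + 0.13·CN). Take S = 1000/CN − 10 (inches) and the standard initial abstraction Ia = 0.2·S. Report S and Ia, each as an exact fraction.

Adjust CN=43 to AMC III: 23·43/(10 + 0.13·43) → 989 ÷ (1559/100) = 98900/1559 ≈ 63.438
Max retention: S = 1000/(98900/1559) − 10 = 5700/989 in (≈ 5.763 in)
Initial abstraction Ia = S/5 = (5700/989)/5 = 1140/989 ≈ 1.153 in

S = 5700/989 in ≈ 5.763 in; Ia = 1140/989 in ≈ 1.153 in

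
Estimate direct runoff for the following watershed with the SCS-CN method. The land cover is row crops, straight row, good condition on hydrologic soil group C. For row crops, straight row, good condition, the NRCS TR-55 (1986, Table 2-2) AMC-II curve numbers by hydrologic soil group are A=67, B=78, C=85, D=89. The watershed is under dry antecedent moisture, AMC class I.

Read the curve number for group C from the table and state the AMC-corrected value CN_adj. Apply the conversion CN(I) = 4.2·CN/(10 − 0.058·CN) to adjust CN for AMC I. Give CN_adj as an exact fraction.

CN_adj = 11900/169 ≈ 70.414

NRCS table: row crops, straight row, good condition, soil group C → CN(II) = 85
Dry (AMC I): CN(I) = 4.2·85/(10 − 0.058·85) = 357/(507/100) = 11900/169 ≈ 70.414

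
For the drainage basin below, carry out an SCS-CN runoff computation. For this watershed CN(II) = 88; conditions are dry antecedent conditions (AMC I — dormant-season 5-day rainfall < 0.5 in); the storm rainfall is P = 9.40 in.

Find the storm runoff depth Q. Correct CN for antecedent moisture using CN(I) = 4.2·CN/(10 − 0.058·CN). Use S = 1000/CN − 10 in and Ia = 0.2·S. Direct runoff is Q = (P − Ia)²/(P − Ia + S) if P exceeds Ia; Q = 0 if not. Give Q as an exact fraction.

CN(I) from CN(II)=88: (4.2·88)/(10 − 0.058·88) = 3850/51 ≈ 75.490
Retention S: 1000/CN − 10 with CN=75.490 → S = 250/77 ≈ 3.247 in
Initial abstraction Ia = S/5 = (250/77)/5 = 50/77 ≈ 0.649 in
Excess rainfall: 9.400 − 0.649 = 8.751 in; P > Ia so Q > 0
Q: (3369/385)² ÷ (4619/385) = 11350161/1778315 in (≈ 6.383 in)

Q = 11350161/1778315 in ≈ 6.383 in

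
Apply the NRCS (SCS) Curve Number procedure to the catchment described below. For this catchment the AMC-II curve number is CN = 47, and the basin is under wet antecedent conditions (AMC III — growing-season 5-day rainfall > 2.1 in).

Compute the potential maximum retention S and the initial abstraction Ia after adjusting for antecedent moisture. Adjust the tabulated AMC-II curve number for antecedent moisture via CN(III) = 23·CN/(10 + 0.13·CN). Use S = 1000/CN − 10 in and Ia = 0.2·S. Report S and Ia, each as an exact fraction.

Adjust CN=47 to AMC III: 23·47/(10 + 0.13·47) → 1081 ÷ (1611/100) = 108100/1611 ≈ 67.101
Max retention: S = 1000/(108100/1611) − 10 = 5300/1081 in (≈ 4.903 in)
Initial abstraction Ia = S/5 = (5300/1081)/5 = 1060/1081 ≈ 0.981 in

S = 5300/1081 in ≈ 4.903 in; Ia = 1060/1081 in ≈ 0.981 in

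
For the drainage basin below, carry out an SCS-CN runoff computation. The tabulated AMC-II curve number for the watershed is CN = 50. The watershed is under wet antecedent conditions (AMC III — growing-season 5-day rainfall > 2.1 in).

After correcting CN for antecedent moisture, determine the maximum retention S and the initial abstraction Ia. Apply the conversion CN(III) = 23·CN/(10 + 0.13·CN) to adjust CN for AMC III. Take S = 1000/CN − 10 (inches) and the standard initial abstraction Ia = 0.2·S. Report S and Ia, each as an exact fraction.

S = 100/23 in ≈ 4.348 in; Ia = 20/23 in ≈ 0.870 in

Wet (AMC III): CN(III) = 23·50/(10 + 0.13·50) = 1150/(33/2) = 2300/33 ≈ 69.697
Max retention: S = 1000/(2300/33) − 10 = 100/23 in (≈ 4.348 in)
Initial abstraction Ia = S/5 = (100/23)/5 = 20/23 ≈ 0.870 in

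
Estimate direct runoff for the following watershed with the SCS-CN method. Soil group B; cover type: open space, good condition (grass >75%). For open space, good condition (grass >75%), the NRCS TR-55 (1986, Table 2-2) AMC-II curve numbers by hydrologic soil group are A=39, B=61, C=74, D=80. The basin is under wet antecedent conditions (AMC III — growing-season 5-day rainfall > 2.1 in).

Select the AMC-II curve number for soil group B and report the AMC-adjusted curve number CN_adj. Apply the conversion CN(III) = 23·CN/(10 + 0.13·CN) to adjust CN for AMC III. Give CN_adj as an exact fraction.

CN_adj = 140300/1793 ≈ 78.249

NRCS table: open space, good condition (grass >75%), soil group B → CN(II) = 61
Adjust CN=61 to AMC III: 23·61/(10 + 0.13·61) → 1403 ÷ (1793/100) = 140300/1793 ≈ 78.249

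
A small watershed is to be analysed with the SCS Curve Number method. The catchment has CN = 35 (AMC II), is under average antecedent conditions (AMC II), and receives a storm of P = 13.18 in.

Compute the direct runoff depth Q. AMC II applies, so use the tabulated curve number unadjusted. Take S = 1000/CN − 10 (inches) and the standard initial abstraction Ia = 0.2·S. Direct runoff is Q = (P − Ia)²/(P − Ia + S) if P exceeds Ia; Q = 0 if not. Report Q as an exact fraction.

Q = 10975969/3434550 in ≈ 3.196 in

AMC II — tabulated CN = 35 applies directly.
S = 1000/35 − 10 = 130/7 in ≈ 18.571 in
Ia = 0.2·(130/7) = 26/7 in ≈ 3.714 in
Since P=13.180 > Ia=3.714: effective rainfall P−Ia = 3313/350 in
Q: (3313/350)² ÷ (9813/350) = 10975969/3434550 in (≈ 3.196 in)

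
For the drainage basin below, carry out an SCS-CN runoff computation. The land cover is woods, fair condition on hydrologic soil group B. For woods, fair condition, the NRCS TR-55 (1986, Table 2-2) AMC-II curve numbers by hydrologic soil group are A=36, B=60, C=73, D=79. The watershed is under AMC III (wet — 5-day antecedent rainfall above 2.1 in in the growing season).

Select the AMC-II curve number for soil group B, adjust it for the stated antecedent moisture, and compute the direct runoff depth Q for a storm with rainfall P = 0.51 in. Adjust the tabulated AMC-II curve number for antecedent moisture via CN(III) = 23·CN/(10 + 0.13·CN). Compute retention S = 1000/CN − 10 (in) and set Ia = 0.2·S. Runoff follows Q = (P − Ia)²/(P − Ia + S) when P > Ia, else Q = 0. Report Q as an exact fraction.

Q = 0 in ≈ 0.000 in

NRCS table: woods, fair condition, soil group B → CN(II) = 60
Adjust CN=60 to AMC III: 23·60/(10 + 0.13·60) → 1380 ÷ (89/5) = 6900/89 ≈ 77.528
Max retention: S = 1000/(6900/89) − 10 = 200/69 in (≈ 2.899 in)
Ia = 0.2S: 0.2·2.899 = 0.580 in (exactly 40/69)
P = 0.510 ≤ Ia = 0.580 in: entire storm abstracted, Q = 0.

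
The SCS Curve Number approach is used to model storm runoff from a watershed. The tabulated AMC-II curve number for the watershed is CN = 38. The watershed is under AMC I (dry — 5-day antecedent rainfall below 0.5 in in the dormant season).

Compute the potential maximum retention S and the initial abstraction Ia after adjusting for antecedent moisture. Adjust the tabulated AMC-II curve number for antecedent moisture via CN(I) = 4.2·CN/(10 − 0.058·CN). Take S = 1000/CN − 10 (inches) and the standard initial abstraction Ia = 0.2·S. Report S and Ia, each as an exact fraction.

Dry (AMC I): CN(I) = 4.2·38/(10 − 0.058·38) = (798/5)/(1949/250) = 39900/1949 ≈ 20.472
S = 1000/(39900/1949) − 10 = 15500/399 in ≈ 38.847 in
Ia = 0.2·(15500/399) = 3100/399 in ≈ 7.769 in

S = 15500/399 in ≈ 38.847 in; Ia = 3100/399 in ≈ 7.769 in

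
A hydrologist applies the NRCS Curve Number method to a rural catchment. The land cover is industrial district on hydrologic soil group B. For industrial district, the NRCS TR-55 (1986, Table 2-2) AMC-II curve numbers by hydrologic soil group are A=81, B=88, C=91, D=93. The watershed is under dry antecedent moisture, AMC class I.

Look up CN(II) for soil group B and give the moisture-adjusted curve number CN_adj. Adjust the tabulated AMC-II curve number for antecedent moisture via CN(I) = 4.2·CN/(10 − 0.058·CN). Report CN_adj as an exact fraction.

CN_adj = 3850/51 ≈ 75.490

NRCS table: industrial district, soil group B → CN(II) = 88
CN(I) from CN(II)=88: (4.2·88)/(10 − 0.058·88) = 3850/51 ≈ 75.490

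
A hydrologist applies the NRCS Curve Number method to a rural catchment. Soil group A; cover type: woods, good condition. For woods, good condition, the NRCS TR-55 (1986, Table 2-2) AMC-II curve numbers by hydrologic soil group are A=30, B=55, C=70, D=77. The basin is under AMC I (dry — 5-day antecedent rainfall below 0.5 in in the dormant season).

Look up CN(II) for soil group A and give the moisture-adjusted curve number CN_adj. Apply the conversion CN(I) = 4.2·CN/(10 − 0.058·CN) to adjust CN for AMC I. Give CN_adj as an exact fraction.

CN_adj = 900/59 ≈ 15.254

NRCS table: woods, good condition, soil group A → CN(II) = 30
Dry (AMC I): CN(I) = 4.2·30/(10 − 0.058·30) = 126/(413/50) = 900/59 ≈ 15.254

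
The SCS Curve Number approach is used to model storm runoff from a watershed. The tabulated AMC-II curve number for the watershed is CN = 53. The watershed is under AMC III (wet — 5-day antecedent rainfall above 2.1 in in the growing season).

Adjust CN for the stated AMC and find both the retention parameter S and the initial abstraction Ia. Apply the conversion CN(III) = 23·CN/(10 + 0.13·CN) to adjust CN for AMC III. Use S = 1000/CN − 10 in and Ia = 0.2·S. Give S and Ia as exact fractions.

Wet (AMC III): CN(III) = 23·53/(10 + 0.13·53) = 1219/(1689/100) = 121900/1689 ≈ 72.173
Max retention: S = 1000/(121900/1689) − 10 = 4700/1219 in (≈ 3.856 in)
Ia = 0.2S: 0.2·3.856 = 0.771 in (exactly 940/1219)

S = 4700/1219 in ≈ 3.856 in; Ia = 940/1219 in ≈ 0.771 in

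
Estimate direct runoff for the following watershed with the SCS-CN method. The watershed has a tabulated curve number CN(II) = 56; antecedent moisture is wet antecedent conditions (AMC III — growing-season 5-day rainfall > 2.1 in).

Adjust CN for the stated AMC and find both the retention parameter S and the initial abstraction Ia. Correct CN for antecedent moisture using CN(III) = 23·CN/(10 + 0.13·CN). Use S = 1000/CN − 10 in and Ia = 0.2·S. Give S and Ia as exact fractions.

CN(III) from CN(II)=56: (23·56)/(10 + 0.13·56) = 4025/54 ≈ 74.537
Retention S: 1000/CN − 10 with CN=74.537 → S = 550/161 ≈ 3.416 in
Ia = 0.2·(550/161) = 110/161 in ≈ 0.683 in

S = 550/161 in ≈ 3.416 in; Ia = 110/161 in ≈ 0.683 in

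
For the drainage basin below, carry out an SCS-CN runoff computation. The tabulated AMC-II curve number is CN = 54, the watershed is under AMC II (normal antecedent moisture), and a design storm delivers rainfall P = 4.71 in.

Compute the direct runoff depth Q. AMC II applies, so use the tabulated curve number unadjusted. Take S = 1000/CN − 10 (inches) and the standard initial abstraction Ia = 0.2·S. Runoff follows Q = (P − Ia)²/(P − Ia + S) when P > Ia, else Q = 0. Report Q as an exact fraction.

Average conditions: CN = 54 (no AMC adjustment).
Max retention: S = 1000/54 − 10 = 230/27 in (≈ 8.519 in)
Initial abstraction Ia = S/5 = (230/27)/5 = 46/27 ≈ 1.704 in
P − Ia = 4.710 − 1.704 = 8117/2700 ≈ 3.006 in (> 0, runoff occurs)
Runoff Q = (P−Ia)²/(P−Ia+S) = (3.006)²/(3.006+8.519) = 65885689/84015900 ≈ 0.784 in

Q = 65885689/84015900 in ≈ 0.784 in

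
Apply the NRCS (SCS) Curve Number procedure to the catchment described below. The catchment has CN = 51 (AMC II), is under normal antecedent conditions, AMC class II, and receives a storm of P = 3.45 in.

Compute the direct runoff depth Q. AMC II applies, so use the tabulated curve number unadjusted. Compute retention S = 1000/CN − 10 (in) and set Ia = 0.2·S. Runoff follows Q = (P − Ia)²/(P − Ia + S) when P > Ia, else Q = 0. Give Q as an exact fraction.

CN(II) = 51; AMC II needs no correction.
S = 1000/51 − 10 = 490/51 in ≈ 9.608 in
Initial abstraction Ia = S/5 = (490/51)/5 = 98/51 ≈ 1.922 in
Excess rainfall: 3.450 − 1.922 = 1.528 in; P > Ia so Q > 0
Runoff Q = (P−Ia)²/(P−Ia+S) = (1.528)²/(1.528+9.608) = 2430481/11586180 ≈ 0.210 in

Q = 2430481/11586180 in ≈ 0.210 in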